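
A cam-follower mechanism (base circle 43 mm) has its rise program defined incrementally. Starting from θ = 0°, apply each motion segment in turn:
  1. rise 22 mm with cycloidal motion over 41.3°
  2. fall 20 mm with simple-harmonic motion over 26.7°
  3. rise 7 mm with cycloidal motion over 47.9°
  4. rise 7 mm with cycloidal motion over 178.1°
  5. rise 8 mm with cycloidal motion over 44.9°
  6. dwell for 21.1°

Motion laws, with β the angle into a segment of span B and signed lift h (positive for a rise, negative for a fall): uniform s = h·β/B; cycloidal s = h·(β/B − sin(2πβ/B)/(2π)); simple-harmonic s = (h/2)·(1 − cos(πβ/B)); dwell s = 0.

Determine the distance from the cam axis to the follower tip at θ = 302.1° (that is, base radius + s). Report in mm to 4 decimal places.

seg 1 [0°–41.3°] cycloidal, h=22: full span → s += 22 → s = 22.0000
seg 2 [41.3°–68°] simple-harmonic, h=-20: full span → s += -20 → s = 2.0000
seg 3 [68°–115.9°] cycloidal, h=7: full span → s += 7 → s = 9.0000
seg 4 [115.9°–294°] cycloidal, h=7: full span → s += 7 → s = 16.0000
seg 5 [294°–338.9°] cycloidal, h=8: θ=302.1° here. β=8.1, B=44.9. 8·(0.1804 − sin(2π·0.1804)/(2π)) = 0.2898 → s = 16.2898
radial distance = base radius + s = 43 + 16.2898 = 59.2898

59.2898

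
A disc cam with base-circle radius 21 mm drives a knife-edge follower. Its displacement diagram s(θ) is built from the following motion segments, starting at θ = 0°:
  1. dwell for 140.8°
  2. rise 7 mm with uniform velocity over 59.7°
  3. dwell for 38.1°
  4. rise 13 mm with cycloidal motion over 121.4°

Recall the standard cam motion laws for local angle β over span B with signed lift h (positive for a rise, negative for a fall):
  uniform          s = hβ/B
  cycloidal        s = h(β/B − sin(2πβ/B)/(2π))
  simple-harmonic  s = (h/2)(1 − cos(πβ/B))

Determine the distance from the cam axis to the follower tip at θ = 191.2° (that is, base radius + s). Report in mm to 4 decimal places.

seg 1 [0°–140.8°] dwell: s stays 0.0000
seg 2 [140.8°–200.5°] uniform, h=7: θ=191.2° here. β=50.4, B=59.7. 7·50.4/59.7 = 5.9095 → s = 5.9095
radial distance = base radius + s = 21 + 5.9095 = 26.9095

26.9095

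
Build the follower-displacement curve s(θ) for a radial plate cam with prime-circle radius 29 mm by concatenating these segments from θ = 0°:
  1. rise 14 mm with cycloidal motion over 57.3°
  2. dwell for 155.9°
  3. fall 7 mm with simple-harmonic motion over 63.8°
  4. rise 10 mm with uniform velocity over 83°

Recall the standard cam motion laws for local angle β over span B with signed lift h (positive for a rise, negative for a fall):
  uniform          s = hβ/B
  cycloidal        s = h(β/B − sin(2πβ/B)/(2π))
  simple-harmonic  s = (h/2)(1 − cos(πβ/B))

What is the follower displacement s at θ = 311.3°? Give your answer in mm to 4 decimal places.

seg 1 [0°–57.3°] cycloidal, h=14: full span → s += 14 → s = 14.0000
seg 2 [57.3°–213.2°] dwell: s stays 14.0000
seg 3 [213.2°–277°] simple-harmonic, h=-7: full span → s += -7 → s = 7.0000
seg 4 [277°–360°] uniform, h=10: θ=311.3° here. β=34.3, B=83. 10·34.3/83 = 4.1325 → s = 11.1325

11.1325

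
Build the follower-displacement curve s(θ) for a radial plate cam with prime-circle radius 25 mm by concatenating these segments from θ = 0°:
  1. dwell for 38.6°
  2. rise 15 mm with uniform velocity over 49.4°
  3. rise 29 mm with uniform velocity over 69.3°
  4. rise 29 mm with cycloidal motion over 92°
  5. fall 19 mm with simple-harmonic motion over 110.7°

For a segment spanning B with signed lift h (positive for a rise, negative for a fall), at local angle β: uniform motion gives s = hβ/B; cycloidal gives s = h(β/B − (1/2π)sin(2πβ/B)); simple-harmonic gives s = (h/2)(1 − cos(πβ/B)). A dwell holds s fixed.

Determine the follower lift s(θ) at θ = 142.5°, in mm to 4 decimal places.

seg 1 [0°–38.6°] dwell: s stays 0.0000
seg 2 [38.6°–88°] uniform, h=15: full span → s += 15 → s = 15.0000
seg 3 [88°–157.3°] uniform, h=29: θ=142.5° here. β=54.5, B=69.3. 29·54.5/69.3 = 22.8066 → s = 37.8066

37.8066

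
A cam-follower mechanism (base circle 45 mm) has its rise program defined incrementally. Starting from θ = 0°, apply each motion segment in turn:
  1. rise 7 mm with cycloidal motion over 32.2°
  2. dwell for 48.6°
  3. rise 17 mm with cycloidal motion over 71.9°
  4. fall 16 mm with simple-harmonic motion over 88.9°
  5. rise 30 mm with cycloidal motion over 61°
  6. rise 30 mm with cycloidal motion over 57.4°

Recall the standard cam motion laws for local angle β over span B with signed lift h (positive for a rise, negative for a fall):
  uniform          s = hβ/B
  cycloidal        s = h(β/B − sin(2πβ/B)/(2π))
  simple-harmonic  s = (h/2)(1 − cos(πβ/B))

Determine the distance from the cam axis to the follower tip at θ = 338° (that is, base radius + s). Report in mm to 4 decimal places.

seg 1 [0°–32.2°] cycloidal, h=7: full span → s += 7 → s = 7.0000
seg 2 [32.2°–80.8°] dwell: s stays 7.0000
seg 3 [80.8°–152.7°] cycloidal, h=17: full span → s += 17 → s = 24.0000
seg 4 [152.7°–241.6°] simple-harmonic, h=-16: full span → s += -16 → s = 8.0000
seg 5 [241.6°–302.6°] cycloidal, h=30: full span → s += 30 → s = 38.0000
seg 6 [302.6°–360°] cycloidal, h=30: θ=338° here. β=35.4, B=57.4. 30·(0.6167 − sin(2π·0.6167)/(2π)) = 21.6979 → s = 59.6979
radial distance = base radius + s = 45 + 59.6979 = 104.6979

104.6979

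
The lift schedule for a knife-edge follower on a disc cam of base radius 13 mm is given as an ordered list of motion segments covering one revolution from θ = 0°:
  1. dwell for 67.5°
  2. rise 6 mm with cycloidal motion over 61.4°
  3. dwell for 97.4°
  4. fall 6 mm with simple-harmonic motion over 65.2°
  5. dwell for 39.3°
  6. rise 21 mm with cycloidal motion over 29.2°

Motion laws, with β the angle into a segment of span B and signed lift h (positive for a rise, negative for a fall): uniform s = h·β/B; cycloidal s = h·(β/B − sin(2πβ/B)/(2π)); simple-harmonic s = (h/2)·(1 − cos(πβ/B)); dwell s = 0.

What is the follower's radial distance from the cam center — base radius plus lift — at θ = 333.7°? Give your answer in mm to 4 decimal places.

seg 1 [0°–67.5°] dwell: s stays 0.0000
seg 2 [67.5°–128.9°] cycloidal, h=6: full span → s += 6 → s = 6.0000
seg 3 [128.9°–226.3°] dwell: s stays 6.0000
seg 4 [226.3°–291.5°] simple-harmonic, h=-6: full span → s += -6 → s = 0.0000
seg 5 [291.5°–330.8°] dwell: s stays 0.0000
seg 6 [330.8°–360°] cycloidal, h=21: θ=333.7° here. β=2.9, B=29.2. 21·(0.0993 − sin(2π·0.0993)/(2π)) = 0.1327 → s = 0.1327
radial distance = base radius + s = 13 + 0.1327 = 13.1327

13.1327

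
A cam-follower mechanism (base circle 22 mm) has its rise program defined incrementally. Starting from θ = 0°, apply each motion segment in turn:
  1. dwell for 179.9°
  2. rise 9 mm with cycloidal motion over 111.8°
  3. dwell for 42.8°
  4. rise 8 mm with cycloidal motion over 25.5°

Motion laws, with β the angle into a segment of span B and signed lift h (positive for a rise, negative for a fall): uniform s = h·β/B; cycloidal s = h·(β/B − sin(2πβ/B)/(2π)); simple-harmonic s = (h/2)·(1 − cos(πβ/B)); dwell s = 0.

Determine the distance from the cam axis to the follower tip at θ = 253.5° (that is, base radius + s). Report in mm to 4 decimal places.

seg 1 [0°–179.9°] dwell: s stays 0.0000
seg 2 [179.9°–291.7°] cycloidal, h=9: θ=253.5° here. β=73.6, B=111.8. 9·(0.6583 − sin(2π·0.6583)/(2π)) = 7.1261 → s = 7.1261
radial distance = base radius + s = 22 + 7.1261 = 29.1261

29.1261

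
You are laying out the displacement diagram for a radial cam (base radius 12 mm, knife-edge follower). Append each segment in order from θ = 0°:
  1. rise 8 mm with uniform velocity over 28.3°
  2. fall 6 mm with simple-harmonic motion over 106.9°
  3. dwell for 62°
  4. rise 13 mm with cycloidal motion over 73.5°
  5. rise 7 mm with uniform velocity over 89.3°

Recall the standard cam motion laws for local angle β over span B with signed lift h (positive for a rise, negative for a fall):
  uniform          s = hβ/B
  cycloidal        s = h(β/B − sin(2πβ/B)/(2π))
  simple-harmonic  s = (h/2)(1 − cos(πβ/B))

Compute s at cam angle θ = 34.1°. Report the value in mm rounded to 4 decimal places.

seg 1 [0°–28.3°] uniform, h=8: full span → s += 8 → s = 8.0000
seg 2 [28.3°–135.2°] simple-harmonic, h=-6: θ=34.1° here. β=5.8, B=106.9. -6/2·(1 − cos(π·0.0543)) = -0.0435 → s = 7.9565

7.9565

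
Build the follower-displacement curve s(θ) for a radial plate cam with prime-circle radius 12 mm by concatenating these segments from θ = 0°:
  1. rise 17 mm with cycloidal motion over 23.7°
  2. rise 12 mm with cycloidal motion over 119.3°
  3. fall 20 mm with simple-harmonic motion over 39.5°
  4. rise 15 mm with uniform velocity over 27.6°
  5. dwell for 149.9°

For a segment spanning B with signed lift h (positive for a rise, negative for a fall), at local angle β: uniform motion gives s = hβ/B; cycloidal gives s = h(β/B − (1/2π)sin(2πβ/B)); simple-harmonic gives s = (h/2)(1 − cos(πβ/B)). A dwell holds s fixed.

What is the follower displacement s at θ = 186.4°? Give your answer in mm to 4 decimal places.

seg 1 [0°–23.7°] cycloidal, h=17: full span → s += 17 → s = 17.0000
seg 2 [23.7°–143°] cycloidal, h=12: full span → s += 12 → s = 29.0000
seg 3 [143°–182.5°] simple-harmonic, h=-20: full span → s += -20 → s = 9.0000
seg 4 [182.5°–210.1°] uniform, h=15: θ=186.4° here. β=3.9, B=27.6. 15·3.9/27.6 = 2.1196 → s = 11.1196

11.1196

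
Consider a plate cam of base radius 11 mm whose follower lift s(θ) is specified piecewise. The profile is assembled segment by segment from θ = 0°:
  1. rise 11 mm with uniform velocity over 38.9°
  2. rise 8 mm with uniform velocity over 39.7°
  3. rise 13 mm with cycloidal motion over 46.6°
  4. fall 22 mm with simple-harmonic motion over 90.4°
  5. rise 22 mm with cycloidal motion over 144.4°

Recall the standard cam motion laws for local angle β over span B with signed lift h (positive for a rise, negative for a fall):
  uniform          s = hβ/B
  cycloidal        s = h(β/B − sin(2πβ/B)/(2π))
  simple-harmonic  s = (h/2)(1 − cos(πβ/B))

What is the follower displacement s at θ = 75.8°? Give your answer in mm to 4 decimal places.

seg 1 [0°–38.9°] uniform, h=11: full span → s += 11 → s = 11.0000
seg 2 [38.9°–78.6°] uniform, h=8: θ=75.8° here. β=36.9, B=39.7. 8·36.9/39.7 = 7.4358 → s = 18.4358

18.4358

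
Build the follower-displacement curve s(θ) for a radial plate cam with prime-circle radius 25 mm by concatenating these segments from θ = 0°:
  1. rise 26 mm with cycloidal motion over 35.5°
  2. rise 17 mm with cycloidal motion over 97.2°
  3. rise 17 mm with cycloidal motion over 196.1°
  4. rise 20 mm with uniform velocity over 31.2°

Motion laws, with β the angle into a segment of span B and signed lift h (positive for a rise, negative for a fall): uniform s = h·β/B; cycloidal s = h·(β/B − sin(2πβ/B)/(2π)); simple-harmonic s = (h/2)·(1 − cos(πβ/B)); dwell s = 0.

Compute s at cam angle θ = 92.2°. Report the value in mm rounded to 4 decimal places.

seg 1 [0°–35.5°] cycloidal, h=26: full span → s += 26 → s = 26.0000
seg 2 [35.5°–132.7°] cycloidal, h=17: θ=92.2° here. β=56.7, B=97.2. 17·(0.5833 − sin(2π·0.5833)/(2π)) = 11.2695 → s = 37.2695

37.2695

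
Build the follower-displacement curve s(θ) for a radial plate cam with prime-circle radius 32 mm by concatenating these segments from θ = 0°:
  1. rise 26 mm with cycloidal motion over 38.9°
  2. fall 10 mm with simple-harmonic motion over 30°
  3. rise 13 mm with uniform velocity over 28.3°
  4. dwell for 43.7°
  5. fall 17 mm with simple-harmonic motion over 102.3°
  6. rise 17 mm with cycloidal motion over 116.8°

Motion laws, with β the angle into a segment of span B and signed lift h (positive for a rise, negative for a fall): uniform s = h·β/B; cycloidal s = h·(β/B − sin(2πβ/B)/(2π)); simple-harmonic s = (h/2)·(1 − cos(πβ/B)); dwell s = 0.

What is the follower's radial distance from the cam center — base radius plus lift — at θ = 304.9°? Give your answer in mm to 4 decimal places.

seg 1 [0°–38.9°] cycloidal, h=26: full span → s += 26 → s = 26.0000
seg 2 [38.9°–68.9°] simple-harmonic, h=-10: full span → s += -10 → s = 16.0000
seg 3 [68.9°–97.2°] uniform, h=13: full span → s += 13 → s = 29.0000
seg 4 [97.2°–140.9°] dwell: s stays 29.0000
seg 5 [140.9°–243.2°] simple-harmonic, h=-17: full span → s += -17 → s = 12.0000
seg 6 [243.2°–360°] cycloidal, h=17: θ=304.9° here. β=61.7, B=116.8. 17·(0.5283 − sin(2π·0.5283)/(2π)) = 9.4581 → s = 21.4581
radial distance = base radius + s = 32 + 21.4581 = 53.4581

53.4581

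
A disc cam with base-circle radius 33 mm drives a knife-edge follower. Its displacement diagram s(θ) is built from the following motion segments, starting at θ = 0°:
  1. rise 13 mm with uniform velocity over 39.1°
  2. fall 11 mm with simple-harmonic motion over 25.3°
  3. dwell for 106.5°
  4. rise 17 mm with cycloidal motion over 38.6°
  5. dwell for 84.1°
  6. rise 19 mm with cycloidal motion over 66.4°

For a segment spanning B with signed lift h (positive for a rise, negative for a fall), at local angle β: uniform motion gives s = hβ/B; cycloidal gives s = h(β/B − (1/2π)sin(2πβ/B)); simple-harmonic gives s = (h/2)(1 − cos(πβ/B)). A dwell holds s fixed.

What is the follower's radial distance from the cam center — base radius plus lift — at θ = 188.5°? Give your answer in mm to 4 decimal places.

seg 1 [0°–39.1°] uniform, h=13: full span → s += 13 → s = 13.0000
seg 2 [39.1°–64.4°] simple-harmonic, h=-11: full span → s += -11 → s = 2.0000
seg 3 [64.4°–170.9°] dwell: s stays 2.0000
seg 4 [170.9°–209.5°] cycloidal, h=17: θ=188.5° here. β=17.6, B=38.6. 17·(0.4560 − sin(2π·0.4560)/(2π)) = 7.0121 → s = 9.0121
radial distance = base radius + s = 33 + 9.0121 = 42.0121

42.0121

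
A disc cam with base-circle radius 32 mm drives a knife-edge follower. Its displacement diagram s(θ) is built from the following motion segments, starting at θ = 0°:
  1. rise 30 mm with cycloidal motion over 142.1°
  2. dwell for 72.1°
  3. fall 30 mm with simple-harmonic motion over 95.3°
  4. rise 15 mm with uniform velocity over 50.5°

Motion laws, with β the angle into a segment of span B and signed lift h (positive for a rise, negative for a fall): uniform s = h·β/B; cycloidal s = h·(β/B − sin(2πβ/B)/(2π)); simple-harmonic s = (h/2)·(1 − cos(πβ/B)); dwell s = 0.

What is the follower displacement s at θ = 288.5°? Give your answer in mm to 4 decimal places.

seg 1 [0°–142.1°] cycloidal, h=30: full span → s += 30 → s = 30.0000
seg 2 [142.1°–214.2°] dwell: s stays 30.0000
seg 3 [214.2°–309.5°] simple-harmonic, h=-30: θ=288.5° here. β=74.3, B=95.3. -30/2·(1 − cos(π·0.7796)) = -26.5470 → s = 3.4530

3.4530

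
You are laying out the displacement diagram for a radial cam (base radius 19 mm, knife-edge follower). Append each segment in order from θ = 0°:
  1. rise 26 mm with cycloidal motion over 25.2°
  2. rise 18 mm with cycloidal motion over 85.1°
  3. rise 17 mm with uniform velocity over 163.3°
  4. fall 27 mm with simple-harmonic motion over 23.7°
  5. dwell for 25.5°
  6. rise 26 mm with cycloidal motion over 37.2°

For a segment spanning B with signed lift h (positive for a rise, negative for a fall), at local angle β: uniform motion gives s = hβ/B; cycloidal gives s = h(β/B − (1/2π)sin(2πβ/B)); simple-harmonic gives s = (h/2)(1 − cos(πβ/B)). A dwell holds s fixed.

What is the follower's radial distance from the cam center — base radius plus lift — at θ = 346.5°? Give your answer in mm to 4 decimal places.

seg 1 [0°–25.2°] cycloidal, h=26: full span → s += 26 → s = 26.0000
seg 2 [25.2°–110.3°] cycloidal, h=18: full span → s += 18 → s = 44.0000
seg 3 [110.3°–273.6°] uniform, h=17: full span → s += 17 → s = 61.0000
seg 4 [273.6°–297.3°] simple-harmonic, h=-27: full span → s += -27 → s = 34.0000
seg 5 [297.3°–322.8°] dwell: s stays 34.0000
seg 6 [322.8°–360°] cycloidal, h=26: θ=346.5° here. β=23.7, B=37.2. 26·(0.6371 − sin(2π·0.6371)/(2π)) = 19.7043 → s = 53.7043
radial distance = base radius + s = 19 + 53.7043 = 72.7043

72.7043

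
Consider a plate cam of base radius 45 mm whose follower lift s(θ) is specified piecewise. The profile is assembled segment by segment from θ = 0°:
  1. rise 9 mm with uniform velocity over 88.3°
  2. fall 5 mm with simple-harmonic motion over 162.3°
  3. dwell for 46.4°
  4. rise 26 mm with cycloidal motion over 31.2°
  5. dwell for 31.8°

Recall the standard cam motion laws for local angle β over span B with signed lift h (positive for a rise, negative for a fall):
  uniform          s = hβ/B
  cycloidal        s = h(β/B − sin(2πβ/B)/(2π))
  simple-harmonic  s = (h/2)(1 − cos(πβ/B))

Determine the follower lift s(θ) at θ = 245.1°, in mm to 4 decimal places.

seg 1 [0°–88.3°] uniform, h=9: full span → s += 9 → s = 9.0000
seg 2 [88.3°–250.6°] simple-harmonic, h=-5: θ=245.1° here. β=156.8, B=162.3. -5/2·(1 − cos(π·0.9661)) = -4.9858 → s = 4.0142

4.0142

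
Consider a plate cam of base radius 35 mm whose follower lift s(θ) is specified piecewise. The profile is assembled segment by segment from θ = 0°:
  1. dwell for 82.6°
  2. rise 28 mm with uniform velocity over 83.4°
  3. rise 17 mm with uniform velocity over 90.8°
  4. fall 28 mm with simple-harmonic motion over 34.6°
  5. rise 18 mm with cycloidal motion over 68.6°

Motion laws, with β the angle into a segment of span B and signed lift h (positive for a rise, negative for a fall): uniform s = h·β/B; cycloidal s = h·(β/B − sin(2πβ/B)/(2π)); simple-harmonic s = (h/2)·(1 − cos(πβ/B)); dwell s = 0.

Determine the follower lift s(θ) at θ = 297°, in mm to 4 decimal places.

seg 1 [0°–82.6°] dwell: s stays 0.0000
seg 2 [82.6°–166°] uniform, h=28: full span → s += 28 → s = 28.0000
seg 3 [166°–256.8°] uniform, h=17: full span → s += 17 → s = 45.0000
seg 4 [256.8°–291.4°] simple-harmonic, h=-28: full span → s += -28 → s = 17.0000
seg 5 [291.4°–360°] cycloidal, h=18: θ=297° here. β=5.6, B=68.6. 18·(0.0816 − sin(2π·0.0816)/(2π)) = 0.0636 → s = 17.0636

17.0636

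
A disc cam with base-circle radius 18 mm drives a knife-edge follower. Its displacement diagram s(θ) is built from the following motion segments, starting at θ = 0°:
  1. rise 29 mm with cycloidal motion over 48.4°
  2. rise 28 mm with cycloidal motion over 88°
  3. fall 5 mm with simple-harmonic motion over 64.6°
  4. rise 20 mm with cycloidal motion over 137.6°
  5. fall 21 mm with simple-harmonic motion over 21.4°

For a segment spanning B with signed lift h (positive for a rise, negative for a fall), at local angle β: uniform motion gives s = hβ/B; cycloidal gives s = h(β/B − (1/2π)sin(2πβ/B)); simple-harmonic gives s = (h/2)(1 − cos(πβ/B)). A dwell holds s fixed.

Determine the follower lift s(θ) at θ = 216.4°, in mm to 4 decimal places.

seg 1 [0°–48.4°] cycloidal, h=29: full span → s += 29 → s = 29.0000
seg 2 [48.4°–136.4°] cycloidal, h=28: full span → s += 28 → s = 57.0000
seg 3 [136.4°–201°] simple-harmonic, h=-5: full span → s += -5 → s = 52.0000
seg 4 [201°–338.6°] cycloidal, h=20: θ=216.4° here. β=15.4, B=137.6. 20·(0.1119 − sin(2π·0.1119)/(2π)) = 0.1800 → s = 52.1800

52.1800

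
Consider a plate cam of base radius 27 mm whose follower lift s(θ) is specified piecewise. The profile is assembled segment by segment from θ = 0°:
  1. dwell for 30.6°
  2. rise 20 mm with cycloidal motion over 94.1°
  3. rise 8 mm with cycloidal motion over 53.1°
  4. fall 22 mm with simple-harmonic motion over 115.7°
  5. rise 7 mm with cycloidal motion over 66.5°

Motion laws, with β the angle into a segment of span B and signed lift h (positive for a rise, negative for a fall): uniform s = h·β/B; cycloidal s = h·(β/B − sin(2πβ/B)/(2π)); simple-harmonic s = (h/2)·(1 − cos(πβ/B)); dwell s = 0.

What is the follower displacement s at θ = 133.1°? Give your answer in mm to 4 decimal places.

seg 1 [0°–30.6°] dwell: s stays 0.0000
seg 2 [30.6°–124.7°] cycloidal, h=20: full span → s += 20 → s = 20.0000
seg 3 [124.7°–177.8°] cycloidal, h=8: θ=133.1° here. β=8.4, B=53.1. 8·(0.1582 − sin(2π·0.1582)/(2π)) = 0.1983 → s = 20.1983

20.1983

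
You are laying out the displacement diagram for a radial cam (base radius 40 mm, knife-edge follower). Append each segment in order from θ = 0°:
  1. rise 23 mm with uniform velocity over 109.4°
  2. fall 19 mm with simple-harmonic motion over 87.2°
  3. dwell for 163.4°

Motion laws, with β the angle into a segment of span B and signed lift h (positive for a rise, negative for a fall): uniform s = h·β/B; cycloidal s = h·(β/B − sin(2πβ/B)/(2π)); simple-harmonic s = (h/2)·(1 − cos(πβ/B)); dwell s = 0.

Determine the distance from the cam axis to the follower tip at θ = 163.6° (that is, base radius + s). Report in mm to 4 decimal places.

seg 1 [0°–109.4°] uniform, h=23: full span → s += 23 → s = 23.0000
seg 2 [109.4°–196.6°] simple-harmonic, h=-19: θ=163.6° here. β=54.2, B=87.2. -19/2·(1 − cos(π·0.6216)) = -13.0404 → s = 9.9596
radial distance = base radius + s = 40 + 9.9596 = 49.9596

49.9596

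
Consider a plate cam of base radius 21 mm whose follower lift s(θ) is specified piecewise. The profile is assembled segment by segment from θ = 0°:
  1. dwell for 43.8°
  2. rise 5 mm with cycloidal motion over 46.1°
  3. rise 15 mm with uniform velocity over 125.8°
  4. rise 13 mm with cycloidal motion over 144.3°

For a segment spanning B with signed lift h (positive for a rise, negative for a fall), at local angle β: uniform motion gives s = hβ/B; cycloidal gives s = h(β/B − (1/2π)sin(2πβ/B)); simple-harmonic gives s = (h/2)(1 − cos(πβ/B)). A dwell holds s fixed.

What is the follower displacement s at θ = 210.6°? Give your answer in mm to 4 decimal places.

seg 1 [0°–43.8°] dwell: s stays 0.0000
seg 2 [43.8°–89.9°] cycloidal, h=5: full span → s += 5 → s = 5.0000
seg 3 [89.9°–215.7°] uniform, h=15: θ=210.6° here. β=120.7, B=125.8. 15·120.7/125.8 = 14.3919 → s = 19.3919

19.3919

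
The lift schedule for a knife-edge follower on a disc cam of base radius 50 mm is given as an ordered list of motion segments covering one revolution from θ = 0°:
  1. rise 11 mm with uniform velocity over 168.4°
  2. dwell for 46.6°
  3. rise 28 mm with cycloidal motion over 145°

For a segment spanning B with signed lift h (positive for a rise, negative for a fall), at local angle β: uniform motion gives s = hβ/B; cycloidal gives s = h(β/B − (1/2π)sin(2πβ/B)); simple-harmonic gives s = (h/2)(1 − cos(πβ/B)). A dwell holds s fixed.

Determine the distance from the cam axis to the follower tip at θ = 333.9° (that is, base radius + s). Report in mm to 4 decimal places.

seg 1 [0°–168.4°] uniform, h=11: full span → s += 11 → s = 11.0000
seg 2 [168.4°–215°] dwell: s stays 11.0000
seg 3 [215°–360°] cycloidal, h=28: θ=333.9° here. β=118.9, B=145. 28·(0.8200 − sin(2π·0.8200)/(2π)) = 26.9922 → s = 37.9922
radial distance = base radius + s = 50 + 37.9922 = 87.9922

87.9922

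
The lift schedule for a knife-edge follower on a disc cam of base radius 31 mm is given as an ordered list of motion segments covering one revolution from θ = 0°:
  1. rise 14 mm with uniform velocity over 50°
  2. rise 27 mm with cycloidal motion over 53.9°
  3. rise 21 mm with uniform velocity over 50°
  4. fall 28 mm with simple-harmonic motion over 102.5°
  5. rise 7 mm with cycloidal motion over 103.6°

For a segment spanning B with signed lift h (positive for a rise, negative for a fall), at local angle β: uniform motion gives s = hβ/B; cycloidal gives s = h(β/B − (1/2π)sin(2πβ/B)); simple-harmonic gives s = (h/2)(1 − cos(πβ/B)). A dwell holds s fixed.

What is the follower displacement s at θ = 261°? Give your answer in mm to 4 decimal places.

seg 1 [0°–50°] uniform, h=14: full span → s += 14 → s = 14.0000
seg 2 [50°–103.9°] cycloidal, h=27: full span → s += 27 → s = 41.0000
seg 3 [103.9°–153.9°] uniform, h=21: full span → s += 21 → s = 62.0000
seg 4 [153.9°–256.4°] simple-harmonic, h=-28: full span → s += -28 → s = 34.0000
seg 5 [256.4°–360°] cycloidal, h=7: θ=261° here. β=4.6, B=103.6. 7·(0.0444 − sin(2π·0.0444)/(2π)) = 0.0040 → s = 34.0040

34.0040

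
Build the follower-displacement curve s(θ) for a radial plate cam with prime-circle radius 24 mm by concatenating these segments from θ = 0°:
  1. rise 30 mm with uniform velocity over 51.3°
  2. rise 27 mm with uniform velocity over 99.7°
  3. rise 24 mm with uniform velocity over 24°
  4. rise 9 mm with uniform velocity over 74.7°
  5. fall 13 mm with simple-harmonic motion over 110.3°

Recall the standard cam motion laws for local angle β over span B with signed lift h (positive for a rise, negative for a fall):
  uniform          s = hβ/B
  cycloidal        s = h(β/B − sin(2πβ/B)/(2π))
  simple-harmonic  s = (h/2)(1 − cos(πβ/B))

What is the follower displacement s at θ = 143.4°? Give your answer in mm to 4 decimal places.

seg 1 [0°–51.3°] uniform, h=30: full span → s += 30 → s = 30.0000
seg 2 [51.3°–151°] uniform, h=27: θ=143.4° here. β=92.1, B=99.7. 27·92.1/99.7 = 24.9418 → s = 54.9418

54.9418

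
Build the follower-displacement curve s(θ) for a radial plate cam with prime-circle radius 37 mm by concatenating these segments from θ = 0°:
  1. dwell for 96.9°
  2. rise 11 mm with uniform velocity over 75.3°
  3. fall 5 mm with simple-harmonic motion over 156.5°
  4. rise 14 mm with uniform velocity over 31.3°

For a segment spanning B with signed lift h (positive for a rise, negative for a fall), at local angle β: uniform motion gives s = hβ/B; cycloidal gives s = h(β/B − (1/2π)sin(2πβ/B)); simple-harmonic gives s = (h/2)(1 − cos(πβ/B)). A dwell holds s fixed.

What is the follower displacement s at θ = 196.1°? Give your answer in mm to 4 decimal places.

seg 1 [0°–96.9°] dwell: s stays 0.0000
seg 2 [96.9°–172.2°] uniform, h=11: full span → s += 11 → s = 11.0000
seg 3 [172.2°–328.7°] simple-harmonic, h=-5: θ=196.1° here. β=23.9, B=156.5. -5/2·(1 − cos(π·0.1527)) = -0.2822 → s = 10.7178

10.7178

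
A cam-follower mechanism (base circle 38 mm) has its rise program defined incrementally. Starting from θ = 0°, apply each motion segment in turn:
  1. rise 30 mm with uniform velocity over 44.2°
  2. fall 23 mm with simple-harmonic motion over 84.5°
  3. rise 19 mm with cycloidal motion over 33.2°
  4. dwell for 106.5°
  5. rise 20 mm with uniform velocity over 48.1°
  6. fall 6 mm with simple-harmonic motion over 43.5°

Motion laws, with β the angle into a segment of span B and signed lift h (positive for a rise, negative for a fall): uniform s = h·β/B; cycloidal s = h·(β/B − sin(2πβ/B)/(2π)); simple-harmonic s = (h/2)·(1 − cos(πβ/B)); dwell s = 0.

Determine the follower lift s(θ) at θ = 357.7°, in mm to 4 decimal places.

seg 1 [0°–44.2°] uniform, h=30: full span → s += 30 → s = 30.0000
seg 2 [44.2°–128.7°] simple-harmonic, h=-23: full span → s += -23 → s = 7.0000
seg 3 [128.7°–161.9°] cycloidal, h=19: full span → s += 19 → s = 26.0000
seg 4 [161.9°–268.4°] dwell: s stays 26.0000
seg 5 [268.4°–316.5°] uniform, h=20: full span → s += 20 → s = 46.0000
seg 6 [316.5°–360°] simple-harmonic, h=-6: θ=357.7° here. β=41.2, B=43.5. -6/2·(1 − cos(π·0.9471)) = -5.9587 → s = 40.0413

40.0413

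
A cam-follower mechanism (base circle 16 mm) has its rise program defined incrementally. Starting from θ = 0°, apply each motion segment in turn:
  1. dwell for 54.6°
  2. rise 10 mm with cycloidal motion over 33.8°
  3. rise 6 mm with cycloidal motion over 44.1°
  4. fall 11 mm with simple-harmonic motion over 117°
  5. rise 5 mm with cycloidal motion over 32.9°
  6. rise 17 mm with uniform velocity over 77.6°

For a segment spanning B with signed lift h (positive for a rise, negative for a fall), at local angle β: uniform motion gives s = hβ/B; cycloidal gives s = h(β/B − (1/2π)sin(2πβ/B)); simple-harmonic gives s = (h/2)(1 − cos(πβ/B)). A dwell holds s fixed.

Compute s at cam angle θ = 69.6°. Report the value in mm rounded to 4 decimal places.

seg 1 [0°–54.6°] dwell: s stays 0.0000
seg 2 [54.6°–88.4°] cycloidal, h=10: θ=69.6° here. β=15, B=33.8. 10·(0.4438 − sin(2π·0.4438)/(2π)) = 3.8874 → s = 3.8874

3.8874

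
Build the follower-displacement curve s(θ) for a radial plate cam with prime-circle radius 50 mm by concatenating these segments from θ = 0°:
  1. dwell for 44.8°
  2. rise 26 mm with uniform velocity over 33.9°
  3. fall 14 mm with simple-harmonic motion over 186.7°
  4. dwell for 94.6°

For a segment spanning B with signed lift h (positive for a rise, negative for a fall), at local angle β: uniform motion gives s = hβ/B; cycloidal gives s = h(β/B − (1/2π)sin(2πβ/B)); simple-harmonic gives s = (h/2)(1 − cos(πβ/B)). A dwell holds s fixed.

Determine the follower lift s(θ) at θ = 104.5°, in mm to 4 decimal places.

seg 1 [0°–44.8°] dwell: s stays 0.0000
seg 2 [44.8°–78.7°] uniform, h=26: full span → s += 26 → s = 26.0000
seg 3 [78.7°–265.4°] simple-harmonic, h=-14: θ=104.5° here. β=25.8, B=186.7. -14/2·(1 − cos(π·0.1382)) = -0.6494 → s = 25.3506

25.3506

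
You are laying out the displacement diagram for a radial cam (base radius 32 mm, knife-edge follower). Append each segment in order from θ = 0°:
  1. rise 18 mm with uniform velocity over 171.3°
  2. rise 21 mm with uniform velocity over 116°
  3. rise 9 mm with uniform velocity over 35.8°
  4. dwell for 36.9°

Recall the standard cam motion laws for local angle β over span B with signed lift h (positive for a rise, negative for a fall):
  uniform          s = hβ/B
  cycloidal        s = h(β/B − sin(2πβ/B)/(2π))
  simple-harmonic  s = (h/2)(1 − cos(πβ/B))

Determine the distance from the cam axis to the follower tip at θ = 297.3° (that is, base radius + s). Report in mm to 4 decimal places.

seg 1 [0°–171.3°] uniform, h=18: full span → s += 18 → s = 18.0000
seg 2 [171.3°–287.3°] uniform, h=21: full span → s += 21 → s = 39.0000
seg 3 [287.3°–323.1°] uniform, h=9: θ=297.3° here. β=10, B=35.8. 9·10/35.8 = 2.5140 → s = 41.5140
radial distance = base radius + s = 32 + 41.5140 = 73.5140

73.5140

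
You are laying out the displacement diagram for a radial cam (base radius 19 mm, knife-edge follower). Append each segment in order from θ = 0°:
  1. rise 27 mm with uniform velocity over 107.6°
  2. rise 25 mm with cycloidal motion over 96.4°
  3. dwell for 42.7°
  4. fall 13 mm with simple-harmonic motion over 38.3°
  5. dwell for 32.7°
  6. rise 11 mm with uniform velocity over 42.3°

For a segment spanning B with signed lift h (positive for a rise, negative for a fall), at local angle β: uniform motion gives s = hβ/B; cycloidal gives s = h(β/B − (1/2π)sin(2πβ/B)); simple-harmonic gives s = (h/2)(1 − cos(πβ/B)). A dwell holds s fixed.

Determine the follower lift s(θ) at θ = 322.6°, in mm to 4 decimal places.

seg 1 [0°–107.6°] uniform, h=27: full span → s += 27 → s = 27.0000
seg 2 [107.6°–204°] cycloidal, h=25: full span → s += 25 → s = 52.0000
seg 3 [204°–246.7°] dwell: s stays 52.0000
seg 4 [246.7°–285°] simple-harmonic, h=-13: full span → s += -13 → s = 39.0000
seg 5 [285°–317.7°] dwell: s stays 39.0000
seg 6 [317.7°–360°] uniform, h=11: θ=322.6° here. β=4.9, B=42.3. 11·4.9/42.3 = 1.2742 → s = 40.2742

40.2742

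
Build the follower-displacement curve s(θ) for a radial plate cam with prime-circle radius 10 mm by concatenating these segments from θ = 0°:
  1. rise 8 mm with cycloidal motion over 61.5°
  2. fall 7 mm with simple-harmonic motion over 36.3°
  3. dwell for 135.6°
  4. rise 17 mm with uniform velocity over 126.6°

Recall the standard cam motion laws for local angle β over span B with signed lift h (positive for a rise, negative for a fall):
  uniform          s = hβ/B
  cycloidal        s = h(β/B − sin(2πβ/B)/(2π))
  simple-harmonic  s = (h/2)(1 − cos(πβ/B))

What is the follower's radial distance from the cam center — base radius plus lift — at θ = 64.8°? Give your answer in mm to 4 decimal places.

seg 1 [0°–61.5°] cycloidal, h=8: full span → s += 8 → s = 8.0000
seg 2 [61.5°–97.8°] simple-harmonic, h=-7: θ=64.8° here. β=3.3, B=36.3. -7/2·(1 − cos(π·0.0909)) = -0.1418 → s = 7.8582
radial distance = base radius + s = 10 + 7.8582 = 17.8582

17.8582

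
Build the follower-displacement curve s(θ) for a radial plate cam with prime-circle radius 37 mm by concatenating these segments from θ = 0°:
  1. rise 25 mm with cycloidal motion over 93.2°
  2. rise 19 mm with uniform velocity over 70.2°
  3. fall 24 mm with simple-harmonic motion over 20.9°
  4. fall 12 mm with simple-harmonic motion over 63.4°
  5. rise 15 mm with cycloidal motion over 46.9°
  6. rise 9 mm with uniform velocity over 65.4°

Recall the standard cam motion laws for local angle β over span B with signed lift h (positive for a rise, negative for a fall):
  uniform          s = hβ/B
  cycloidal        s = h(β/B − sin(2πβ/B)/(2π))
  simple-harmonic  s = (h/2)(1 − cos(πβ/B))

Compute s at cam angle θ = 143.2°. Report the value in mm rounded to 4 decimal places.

seg 1 [0°–93.2°] cycloidal, h=25: full span → s += 25 → s = 25.0000
seg 2 [93.2°–163.4°] uniform, h=19: θ=143.2° here. β=50, B=70.2. 19·50/70.2 = 13.5328 → s = 38.5328

38.5328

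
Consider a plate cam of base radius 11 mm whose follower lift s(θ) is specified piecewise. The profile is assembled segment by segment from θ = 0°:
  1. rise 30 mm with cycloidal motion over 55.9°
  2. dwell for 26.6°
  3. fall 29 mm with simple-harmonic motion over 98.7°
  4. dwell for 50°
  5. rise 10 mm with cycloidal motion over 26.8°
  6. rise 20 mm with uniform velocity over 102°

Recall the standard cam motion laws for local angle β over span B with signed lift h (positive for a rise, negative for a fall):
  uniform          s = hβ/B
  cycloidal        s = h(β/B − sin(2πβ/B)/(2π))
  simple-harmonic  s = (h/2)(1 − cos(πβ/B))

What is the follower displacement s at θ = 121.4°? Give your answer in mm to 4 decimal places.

seg 1 [0°–55.9°] cycloidal, h=30: full span → s += 30 → s = 30.0000
seg 2 [55.9°–82.5°] dwell: s stays 30.0000
seg 3 [82.5°–181.2°] simple-harmonic, h=-29: θ=121.4° here. β=38.9, B=98.7. -29/2·(1 − cos(π·0.3941)) = -9.7654 → s = 20.2346

20.2346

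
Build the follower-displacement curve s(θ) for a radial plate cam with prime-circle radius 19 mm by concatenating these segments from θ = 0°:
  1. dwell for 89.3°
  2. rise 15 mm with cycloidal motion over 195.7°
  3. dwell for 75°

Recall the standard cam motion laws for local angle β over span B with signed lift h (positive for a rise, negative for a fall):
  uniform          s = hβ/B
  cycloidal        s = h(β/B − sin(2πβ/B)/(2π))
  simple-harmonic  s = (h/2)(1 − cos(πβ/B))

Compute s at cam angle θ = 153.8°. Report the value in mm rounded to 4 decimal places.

seg 1 [0°–89.3°] dwell: s stays 0.0000
seg 2 [89.3°–285°] cycloidal, h=15: θ=153.8° here. β=64.5, B=195.7. 15·(0.3296 − sin(2π·0.3296)/(2π)) = 2.8488 → s = 2.8488

2.8488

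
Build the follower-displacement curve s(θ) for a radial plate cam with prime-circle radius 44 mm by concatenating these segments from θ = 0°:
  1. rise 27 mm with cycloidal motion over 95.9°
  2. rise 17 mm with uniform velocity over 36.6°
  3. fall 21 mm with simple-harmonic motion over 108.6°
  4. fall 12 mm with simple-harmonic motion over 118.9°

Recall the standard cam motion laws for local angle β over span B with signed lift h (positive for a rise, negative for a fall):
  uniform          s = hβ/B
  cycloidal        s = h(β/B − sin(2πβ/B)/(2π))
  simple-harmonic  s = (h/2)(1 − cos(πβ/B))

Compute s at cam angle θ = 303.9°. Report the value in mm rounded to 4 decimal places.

seg 1 [0°–95.9°] cycloidal, h=27: full span → s += 27 → s = 27.0000
seg 2 [95.9°–132.5°] uniform, h=17: full span → s += 17 → s = 44.0000
seg 3 [132.5°–241.1°] simple-harmonic, h=-21: full span → s += -21 → s = 23.0000
seg 4 [241.1°–360°] simple-harmonic, h=-12: θ=303.9° here. β=62.8, B=118.9. -12/2·(1 − cos(π·0.5282)) = -6.5304 → s = 16.4696

16.4696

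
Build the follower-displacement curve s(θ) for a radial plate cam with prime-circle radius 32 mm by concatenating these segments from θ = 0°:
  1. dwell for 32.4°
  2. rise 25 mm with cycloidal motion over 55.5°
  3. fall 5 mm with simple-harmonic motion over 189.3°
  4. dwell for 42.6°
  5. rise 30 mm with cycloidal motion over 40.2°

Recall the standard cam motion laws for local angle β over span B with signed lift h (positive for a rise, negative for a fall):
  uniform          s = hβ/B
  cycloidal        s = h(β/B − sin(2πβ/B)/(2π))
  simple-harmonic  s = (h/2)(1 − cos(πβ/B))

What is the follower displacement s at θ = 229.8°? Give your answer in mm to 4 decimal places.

seg 1 [0°–32.4°] dwell: s stays 0.0000
seg 2 [32.4°–87.9°] cycloidal, h=25: full span → s += 25 → s = 25.0000
seg 3 [87.9°–277.2°] simple-harmonic, h=-5: θ=229.8° here. β=141.9, B=189.3. -5/2·(1 − cos(π·0.7496)) = -4.2656 → s = 20.7344

20.7344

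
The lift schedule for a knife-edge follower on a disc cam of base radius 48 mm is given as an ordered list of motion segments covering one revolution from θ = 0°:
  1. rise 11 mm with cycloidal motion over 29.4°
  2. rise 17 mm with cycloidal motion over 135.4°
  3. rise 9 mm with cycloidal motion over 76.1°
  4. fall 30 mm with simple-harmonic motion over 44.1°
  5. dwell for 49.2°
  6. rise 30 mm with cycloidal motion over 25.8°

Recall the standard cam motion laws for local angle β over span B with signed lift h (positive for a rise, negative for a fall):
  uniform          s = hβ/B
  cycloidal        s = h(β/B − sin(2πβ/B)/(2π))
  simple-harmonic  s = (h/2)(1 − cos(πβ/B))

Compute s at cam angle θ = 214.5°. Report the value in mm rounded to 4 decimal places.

seg 1 [0°–29.4°] cycloidal, h=11: full span → s += 11 → s = 11.0000
seg 2 [29.4°–164.8°] cycloidal, h=17: full span → s += 17 → s = 28.0000
seg 3 [164.8°–240.9°] cycloidal, h=9: θ=214.5° here. β=49.7, B=76.1. 9·(0.6531 − sin(2π·0.6531)/(2π)) = 7.0527 → s = 35.0527

35.0527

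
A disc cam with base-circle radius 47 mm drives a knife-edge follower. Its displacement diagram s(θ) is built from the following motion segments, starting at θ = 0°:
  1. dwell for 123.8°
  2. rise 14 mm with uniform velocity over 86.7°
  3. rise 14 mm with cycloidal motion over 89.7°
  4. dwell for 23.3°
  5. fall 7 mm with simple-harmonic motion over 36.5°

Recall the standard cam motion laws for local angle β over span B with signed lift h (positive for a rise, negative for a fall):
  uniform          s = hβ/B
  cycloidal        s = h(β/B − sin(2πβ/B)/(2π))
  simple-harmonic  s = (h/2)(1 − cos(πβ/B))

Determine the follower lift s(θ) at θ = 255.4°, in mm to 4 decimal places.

seg 1 [0°–123.8°] dwell: s stays 0.0000
seg 2 [123.8°–210.5°] uniform, h=14: full span → s += 14 → s = 14.0000
seg 3 [210.5°–300.2°] cycloidal, h=14: θ=255.4° here. β=44.9, B=89.7. 14·(0.5006 − sin(2π·0.5006)/(2π)) = 7.0156 → s = 21.0156

21.0156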